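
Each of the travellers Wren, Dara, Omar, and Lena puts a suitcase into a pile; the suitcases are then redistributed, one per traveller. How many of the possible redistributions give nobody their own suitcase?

Let Aᵢ be the assignments in which traveller i gets their own suitcase. We want the size of the complement of A₁∪…∪A_4.
By inclusion–exclusion this is Σ_{j=0}^{4} (−1)^j C(4,j)·(4−j)!.
Computing: 24 − 24 + 12 − 4 + 1 = 9.

9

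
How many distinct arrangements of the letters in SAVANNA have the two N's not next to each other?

Total arrangements of SAVANNA: 7!/(3!·2!) = 420.
Arrangements with the N's together: treat NN as one letter, giving (6)!/(3!) = 120.
Subtracting, 420 − 120 = 300 arrangements keep the N's apart.

300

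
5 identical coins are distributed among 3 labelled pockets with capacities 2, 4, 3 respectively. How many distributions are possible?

Without the upper bounds there are C(7,2) = 21 ways to split 5 among 3 pockets.
Subtract solutions that violate a single cap (substitute x_i' = x_i − (cap_i+1)): x_1 ≥ 3 gives C(4,2) = 6; x_2 ≥ 5 gives C(2,2) = 1; x_3 ≥ 4 gives C(3,2) = 3. Together 10.
No two caps can be exceeded simultaneously, so the pair terms are all 0.
By inclusion–exclusion the count is 21 − 10 + 0 = 11.

11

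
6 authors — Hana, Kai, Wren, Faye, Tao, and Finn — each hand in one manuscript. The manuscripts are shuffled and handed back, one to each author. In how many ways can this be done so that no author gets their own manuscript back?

265

Let Aᵢ be the assignments in which author i gets their own manuscript. We want the size of the complement of A₁∪…∪A_6.
By inclusion–exclusion this is Σ_{j=0}^{6} (−1)^j C(6,j)·(6−j)!.
Computing: 720 − 720 + 360 − 120 + 30 − 6 + 1 = 265.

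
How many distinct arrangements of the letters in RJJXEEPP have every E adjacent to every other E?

Treat the 2 copies of E as a single block. The multiset to arrange is then {EE, J, J, P, P, R, X}, 7 items in all.
That gives (7)!/(2!·2!) = 1260 arrangements.

1260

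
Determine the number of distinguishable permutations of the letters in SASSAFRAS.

The 9 letters of SASSAFRAS have repeats: A appearing 3 times and S appearing 4 times.
Dividing 9! = 362880 by 4!·3! = 144 for the repeated letters gives 2520.

2520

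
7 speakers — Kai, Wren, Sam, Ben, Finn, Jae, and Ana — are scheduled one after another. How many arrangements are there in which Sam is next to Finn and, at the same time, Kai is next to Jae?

480

Treat {Sam,Finn} as one block (2 orders) and {Kai,Jae} as another (2 orders).
That leaves 5 units to arrange: 2 × 2 × 5! = 4 × 120 = 480.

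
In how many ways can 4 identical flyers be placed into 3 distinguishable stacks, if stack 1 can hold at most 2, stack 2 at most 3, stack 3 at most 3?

10

Ignoring the caps, the number of non-negative solutions to x_1+…+x_3 = 4 is C(6,2) = 15.
Subtract solutions that violate a single cap (substitute x_i' = x_i − (cap_i+1)): x_1 ≥ 3 gives C(3,2) = 3; x_2 ≥ 4 gives C(2,2) = 1; x_3 ≥ 4 gives C(2,2) = 1. Together 5.
No two caps can be exceeded simultaneously, so the pair terms are all 0.
By inclusion–exclusion the count is 15 − 5 + 0 = 10.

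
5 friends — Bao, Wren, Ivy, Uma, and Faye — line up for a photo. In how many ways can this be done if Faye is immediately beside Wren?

Glue Faye and Wren into one block (2 internal orders), leaving 4 units to arrange in a row.
So the count is 2·(4)! = 48.

48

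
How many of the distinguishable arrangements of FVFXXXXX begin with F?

42

With the first slot taken by F, it remains to arrange the other 7 letters (VFXXXXX).
Those 7 letters have X appearing 5 times, giving (7)!/(5!) = 42.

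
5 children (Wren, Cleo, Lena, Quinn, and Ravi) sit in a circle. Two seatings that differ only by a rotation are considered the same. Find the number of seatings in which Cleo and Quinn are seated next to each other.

12

Glue Cleo and Quinn into a block (2 internal orders). Seating 4 units around a circle gives (3)! arrangements.
So 2 × (3)! = 2 × 6 = 12.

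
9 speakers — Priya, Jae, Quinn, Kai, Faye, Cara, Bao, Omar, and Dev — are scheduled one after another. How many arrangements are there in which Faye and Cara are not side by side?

282240

There are 9! = 362880 arrangements in all. If Faye and Cara are adjacent, merging them into one block gives 2·(8)! = 80640 arrangements.
Complementary counting: 362880 − 80640 = 282240.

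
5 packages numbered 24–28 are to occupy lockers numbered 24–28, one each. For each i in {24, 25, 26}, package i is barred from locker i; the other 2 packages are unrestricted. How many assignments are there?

64

Let Aᵢ (for i ∈ {24, 25, 26}) be the placements that put package i in its forbidden locker. Any j of these fix j positions, leaving (5−j)! ways to fill the rest, and there are C(3,j) ways to pick which j.
By inclusion–exclusion, the number of valid placements is Σ_{j=0}^{3} (−1)^j C(3,j)·(5−j)!.
Computing: 120 − 72 + 18 − 2 = 64.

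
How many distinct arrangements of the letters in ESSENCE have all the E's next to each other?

Treat the 3 copies of E as a single block. The multiset to arrange is then {EEE, C, N, S, S}, 5 items in all.
That gives (5)!/(2!) = 60 arrangements.

60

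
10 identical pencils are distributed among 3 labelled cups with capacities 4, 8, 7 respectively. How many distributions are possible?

36

Ignoring the caps, the number of non-negative solutions to x_1+…+x_3 = 10 is C(12,2) = 66.
Subtract solutions that violate a single cap (substitute x_i' = x_i − (cap_i+1)): x_1 ≥ 5 gives C(7,2) = 21; x_2 ≥ 9 gives C(3,2) = 3; x_3 ≥ 8 gives C(4,2) = 6. Together 30.
No two caps can be exceeded simultaneously, so the pair terms are all 0.
By inclusion–exclusion the count is 66 − 30 + 0 = 36.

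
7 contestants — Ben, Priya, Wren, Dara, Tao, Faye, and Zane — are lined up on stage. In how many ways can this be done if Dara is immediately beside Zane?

Place the 5 others and the Dara-Zane pair as 6 objects in a line; the pair has 2 internal arrangements.
That gives 2 × 6! = 2 × 720 = 1440.

1440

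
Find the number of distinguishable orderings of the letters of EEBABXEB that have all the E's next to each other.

120

Treat the 3 copies of E as a single block. The multiset to arrange is then {EEE, A, B, B, B, X}, 6 items in all.
That gives (6)!/(3!) = 120 arrangements.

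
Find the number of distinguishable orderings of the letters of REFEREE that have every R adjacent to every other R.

Treat the 2 copies of R as a single block. The multiset to arrange is then {RR, E, E, E, E, F}, 6 items in all.
That gives (6)!/(4!) = 30 arrangements.

30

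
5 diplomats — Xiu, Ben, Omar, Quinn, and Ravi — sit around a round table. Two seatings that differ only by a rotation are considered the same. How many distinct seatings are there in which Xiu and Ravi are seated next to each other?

Treat {Xiu, Ravi} as one unit (2 internal orders) and seat the resulting 4 units around the table: (3)! circular arrangements.
So 2 × (3)! = 2 × 6 = 12.

12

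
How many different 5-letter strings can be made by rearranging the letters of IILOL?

30

The 5 letters of IILOL have repeats: I appearing twice and L appearing twice.
So there are 5! / (2!·2!) = 30 distinguishable arrangements.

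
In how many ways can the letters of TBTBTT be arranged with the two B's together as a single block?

Treat the 2 copies of B as a single block. The multiset to arrange is then {BB, T, T, T, T}, 5 items in all.
That gives (5)!/(4!) = 5 arrangements.

5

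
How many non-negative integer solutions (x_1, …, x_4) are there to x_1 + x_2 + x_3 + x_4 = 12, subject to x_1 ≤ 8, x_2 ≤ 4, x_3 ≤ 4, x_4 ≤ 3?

By stars and bars, unrestricted non-negative solutions to x_1+…+x_4 = 12 number C(12+3,3) = 455.
Subtract solutions that violate a single cap (substitute x_i' = x_i − (cap_i+1)): x_1 ≥ 9 gives C(6,3) = 20; x_2 ≥ 5 gives C(10,3) = 120; x_3 ≥ 5 gives C(10,3) = 120; x_4 ≥ 4 gives C(11,3) = 165. Together 425.
Add back pairs where two caps are both exceeded: 0 + 0 + 0 + 10 + 20 + 20 = 50.
By inclusion–exclusion the count is 455 − 425 + 50 = 80.

80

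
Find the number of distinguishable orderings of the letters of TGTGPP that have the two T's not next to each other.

There are 6!/(2!·2!·2!) = 90 arrangements of TGTGPP in total.
Arrangements with the T's together: treat TT as one letter, giving (5)!/(2!·2!) = 30.
Hence 90 − 30 = 60.

60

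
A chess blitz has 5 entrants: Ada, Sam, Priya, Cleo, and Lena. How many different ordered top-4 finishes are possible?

This is an ordered selection of 4 from 5: P(5,4).
That gives 5 × 4 × 3 × 2 = 120.

120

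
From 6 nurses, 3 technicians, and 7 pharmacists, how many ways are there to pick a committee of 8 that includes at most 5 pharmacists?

Split by how many pharmacists are chosen (0 through 5).
Sum: C(7,0)·C(9,8) + C(7,1)·C(9,7) + C(7,2)·C(9,6) + C(7,3)·C(9,5) + C(7,4)·C(9,4) + C(7,5)·C(9,3) = 9 + 252 + 1764 + 4410 + 4410 + 1764 = 12609.

12609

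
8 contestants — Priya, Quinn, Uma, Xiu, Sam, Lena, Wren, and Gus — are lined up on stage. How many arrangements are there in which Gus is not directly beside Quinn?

Of the 8! = 40320 arrangements, those with Gus and Quinn adjacent number 2 × 7! = 10080 (treat the pair as a block with 2 internal orders).
Complementary counting: 40320 − 10080 = 30240.

30240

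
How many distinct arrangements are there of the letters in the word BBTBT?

BBTBT has 5 letters with B appearing 3 times and T appearing twice.
Dividing 5! = 120 by 3!·2! = 12 for the repeated letters gives 10.

10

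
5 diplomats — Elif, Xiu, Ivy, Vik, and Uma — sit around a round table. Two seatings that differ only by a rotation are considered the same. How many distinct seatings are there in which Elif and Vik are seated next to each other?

12

Glue Elif and Vik into a block (2 internal orders). Seating 4 units around a circle gives (3)! arrangements.
So 2 × (3)! = 2 × 6 = 12.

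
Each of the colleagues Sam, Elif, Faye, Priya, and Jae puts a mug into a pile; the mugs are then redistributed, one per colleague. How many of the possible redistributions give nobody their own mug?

This is the derangement count D_5: permutations of 5 items with no fixed point.
By inclusion–exclusion this is Σ_{j=0}^{5} (−1)^j C(5,j)·(5−j)!.
Computing: 120 − 120 + 60 − 20 + 5 − 1 = 44.

44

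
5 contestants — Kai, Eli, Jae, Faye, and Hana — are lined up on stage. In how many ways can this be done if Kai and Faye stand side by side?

48

Treat {Kai, Faye} as a single unit. There are 4 units to order, and the pair itself can be ordered 2 ways.
So the count is 2·(4)! = 48.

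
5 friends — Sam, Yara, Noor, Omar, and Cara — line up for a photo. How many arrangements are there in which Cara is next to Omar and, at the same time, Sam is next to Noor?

Treat {Cara,Omar} as one block (2 orders) and {Sam,Noor} as another (2 orders).
That leaves 3 units to arrange: 2 × 2 × 3! = 4 × 6 = 24.

24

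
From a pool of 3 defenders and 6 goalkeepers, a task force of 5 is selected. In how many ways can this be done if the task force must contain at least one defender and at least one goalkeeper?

Total 5-person selections from all 9: C(9,5) = 126.
Selections missing a whole group: no defenders → C(6,5) = 6; no goalkeepers → C(3,5) = 0.
Both groups omitted at once is impossible, so 126 − 6 = 120.

120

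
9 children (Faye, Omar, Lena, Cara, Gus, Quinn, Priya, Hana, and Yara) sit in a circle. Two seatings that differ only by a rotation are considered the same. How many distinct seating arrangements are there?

Fix one person's seat to break rotational symmetry; the remaining 8 people can be arranged in (8)! = 40320 ways.

40320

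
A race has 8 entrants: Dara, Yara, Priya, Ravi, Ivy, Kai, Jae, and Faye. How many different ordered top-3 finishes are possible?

There are 8 choices for 1st place, 7 for 2nd, and 6 for 3rd.
That gives 8 × 7 × 6 = 336.

336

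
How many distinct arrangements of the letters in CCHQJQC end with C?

180

With the last slot taken by C, it remains to arrange the other 6 letters (CHQJQC).
Those 6 letters have C appearing twice and Q appearing twice, giving (6)!/(2!·2!) = 180.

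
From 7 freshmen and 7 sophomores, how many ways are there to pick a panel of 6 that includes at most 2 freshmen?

889

Split by how many freshmen are chosen (0 through 2).
Sum: C(7,0)·C(7,6) + C(7,1)·C(7,5) + C(7,2)·C(7,4) = 7 + 147 + 735 = 889.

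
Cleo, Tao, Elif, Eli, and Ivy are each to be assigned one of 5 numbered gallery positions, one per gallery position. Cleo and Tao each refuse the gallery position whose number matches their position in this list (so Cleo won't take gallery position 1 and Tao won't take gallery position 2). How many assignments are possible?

Let Aᵢ (for i ∈ {1, 2}) be the placements that put person i in their forbidden gallery position. Any j of these fix j positions, leaving (5−j)! ways to fill the rest, and there are C(2,j) ways to pick which j.
By inclusion–exclusion, the number of valid placements is Σ_{j=0}^{2} (−1)^j C(2,j)·(5−j)!.
Computing: 120 − 48 + 6 = 78.

78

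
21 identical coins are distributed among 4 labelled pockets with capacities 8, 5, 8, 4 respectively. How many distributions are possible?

By stars and bars, unrestricted non-negative solutions to x_1+…+x_4 = 21 number C(21+3,3) = 2024.
Subtract solutions that violate a single cap (substitute x_i' = x_i − (cap_i+1)): x_1 ≥ 9 gives C(15,3) = 455; x_2 ≥ 6 gives C(18,3) = 816; x_3 ≥ 9 gives C(15,3) = 455; x_4 ≥ 5 gives C(19,3) = 969. Together 2695.
Add back pairs where two caps are both exceeded: 84 + 20 + 120 + 84 + 286 + 120 = 714.
Subtract triples: 0 + 4 + 0 + 4 = 8.
By inclusion–exclusion the count is 2024 − 2695 + 714 − 8 = 35.

35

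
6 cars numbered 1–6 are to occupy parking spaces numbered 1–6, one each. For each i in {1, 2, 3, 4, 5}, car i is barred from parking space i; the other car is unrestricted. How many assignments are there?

309

Let Aᵢ (for 1 ≤ i ≤ 5) be the placements that put car i in its forbidden parking space. Any j of these fix j positions, leaving (6−j)! ways to fill the rest, and there are C(5,j) ways to pick which j.
By inclusion–exclusion, the number of valid placements is Σ_{j=0}^{5} (−1)^j C(5,j)·(6−j)!.
Computing: 720 − 600 + 240 − 60 + 10 − 1 = 309.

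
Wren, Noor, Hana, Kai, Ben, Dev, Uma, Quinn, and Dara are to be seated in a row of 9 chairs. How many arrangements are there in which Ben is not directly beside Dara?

282240

There are 9! = 362880 arrangements in all. If Ben and Dara are adjacent, merging them into one block gives 2·(8)! = 80640 arrangements.
So 362880 − 80640 = 282240 arrangements keep them apart.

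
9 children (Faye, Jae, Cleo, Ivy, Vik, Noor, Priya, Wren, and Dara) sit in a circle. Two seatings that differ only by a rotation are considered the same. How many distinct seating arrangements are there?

40320

Around a circle, 9 distinct people have 9!/9 = (8)! = 40320 rotationally distinct seatings.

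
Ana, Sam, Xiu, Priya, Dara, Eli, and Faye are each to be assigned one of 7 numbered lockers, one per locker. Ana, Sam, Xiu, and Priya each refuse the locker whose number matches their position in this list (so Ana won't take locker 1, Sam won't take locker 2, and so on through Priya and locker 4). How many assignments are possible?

Let Aᵢ (for 1 ≤ i ≤ 4) be the placements that put person i in their forbidden locker. Any j of these fix j positions, leaving (7−j)! ways to fill the rest, and there are C(4,j) ways to pick which j.
By inclusion–exclusion, the number of valid placements is Σ_{j=0}^{4} (−1)^j C(4,j)·(7−j)!.
Computing: 5040 − 2880 + 720 − 96 + 6 = 2790.

2790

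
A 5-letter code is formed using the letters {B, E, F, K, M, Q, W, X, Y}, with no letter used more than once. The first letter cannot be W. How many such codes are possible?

13440

The first letter has 9−1 = 8 choices (anything except W).
The remaining 4 letters are filled from the other 8 symbols without repetition: 8 × 7 × 6 × 5 = 1680.
Total: 8 × 1680 = 13440.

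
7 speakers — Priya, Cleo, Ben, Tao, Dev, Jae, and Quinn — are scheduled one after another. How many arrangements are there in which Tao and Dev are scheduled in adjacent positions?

1440

Place the 5 others and the Tao-Dev pair as 6 objects in a line; the pair has 2 internal arrangements.
That gives 2 × 6! = 2 × 720 = 1440.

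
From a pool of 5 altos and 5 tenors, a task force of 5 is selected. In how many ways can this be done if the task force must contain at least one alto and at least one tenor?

250

With no constraint there are C(10,5) = 252 possible selections.
Subtract selections that omit an entire group: no altos → C(5,5) = 1; no tenors → C(5,5) = 1.
Both groups omitted at once is impossible, so 252 − 2 = 250.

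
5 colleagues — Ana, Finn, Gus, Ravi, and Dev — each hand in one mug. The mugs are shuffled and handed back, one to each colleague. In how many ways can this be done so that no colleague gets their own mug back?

This is the derangement count D_5: permutations of 5 items with no fixed point.
By inclusion–exclusion this is Σ_{j=0}^{5} (−1)^j C(5,j)·(5−j)!.
Computing: 120 − 120 + 60 − 20 + 5 − 1 = 44.

44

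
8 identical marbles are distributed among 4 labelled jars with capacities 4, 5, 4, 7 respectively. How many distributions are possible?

114

By stars and bars, unrestricted non-negative solutions to x_1+…+x_4 = 8 number C(8+3,3) = 165.
Subtract solutions that violate a single cap (substitute x_i' = x_i − (cap_i+1)): x_1 ≥ 5 gives C(6,3) = 20; x_2 ≥ 6 gives C(5,3) = 10; x_3 ≥ 5 gives C(6,3) = 20; x_4 ≥ 8 gives C(3,3) = 1. Together 51.
No two caps can be exceeded simultaneously, so the pair terms are all 0.
By inclusion–exclusion the count is 165 − 51 + 0 = 114.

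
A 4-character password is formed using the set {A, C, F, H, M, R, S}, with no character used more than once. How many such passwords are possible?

840

Choose and order 4 of the 7 symbols: the first character has 7 options, the next 6, then 5, 4.
7 × 6 × 5 × 4 = 840.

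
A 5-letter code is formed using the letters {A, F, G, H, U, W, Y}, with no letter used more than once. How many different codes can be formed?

With no repetition, fill the 5 letters in order: 7 choices, then 6, down to 3.
That product is 7 × 6 × 5 × 4 × 3 = 2520.

2520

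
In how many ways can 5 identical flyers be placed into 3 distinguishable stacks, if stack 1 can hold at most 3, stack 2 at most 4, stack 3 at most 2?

11

Ignoring the caps, the number of non-negative solutions to x_1+…+x_3 = 5 is C(7,2) = 21.
Subtract solutions that violate a single cap (substitute x_i' = x_i − (cap_i+1)): x_1 ≥ 4 gives C(3,2) = 3; x_2 ≥ 5 gives C(2,2) = 1; x_3 ≥ 3 gives C(4,2) = 6. Together 10.
No two caps can be exceeded simultaneously, so the pair terms are all 0.
By inclusion–exclusion the count is 21 − 10 + 0 = 11.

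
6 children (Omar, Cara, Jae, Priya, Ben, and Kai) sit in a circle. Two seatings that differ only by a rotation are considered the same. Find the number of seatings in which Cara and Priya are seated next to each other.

48

Treat {Cara, Priya} as one unit (2 internal orders) and seat the resulting 5 units around the table: (4)! circular arrangements.
So 2 × (4)! = 2 × 24 = 48.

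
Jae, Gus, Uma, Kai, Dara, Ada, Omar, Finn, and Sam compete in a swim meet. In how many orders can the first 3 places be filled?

504

This is an ordered selection of 3 from 9: P(9,3).
That gives 9 × 8 × 7 = 504.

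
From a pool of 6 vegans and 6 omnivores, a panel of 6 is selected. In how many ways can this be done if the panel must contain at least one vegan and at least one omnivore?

922

Total 6-person selections from all 12: C(12,6) = 924.
Subtract selections that omit an entire group: no vegans → C(6,6) = 1; no omnivores → C(6,6) = 1.
Both groups omitted at once is impossible, so 924 − 2 = 922.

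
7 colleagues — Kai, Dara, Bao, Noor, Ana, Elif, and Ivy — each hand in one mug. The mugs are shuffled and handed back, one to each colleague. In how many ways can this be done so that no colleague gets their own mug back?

Let Aᵢ be the assignments in which colleague i gets their own mug. We want the size of the complement of A₁∪…∪A_7.
By inclusion–exclusion this is Σ_{j=0}^{7} (−1)^j C(7,j)·(7−j)!.
Computing: 5040 − 5040 + 2520 − 840 + 210 − 42 + 7 − 1 = 1854.

1854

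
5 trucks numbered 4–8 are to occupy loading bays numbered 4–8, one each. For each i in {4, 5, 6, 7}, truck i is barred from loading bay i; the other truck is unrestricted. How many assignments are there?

Let Aᵢ (for 4 ≤ i ≤ 7) be the placements that put truck i in its forbidden loading bay. Any j of these fix j positions, leaving (5−j)! ways to fill the rest, and there are C(4,j) ways to pick which j.
By inclusion–exclusion, the number of valid placements is Σ_{j=0}^{4} (−1)^j C(4,j)·(5−j)!.
Computing: 120 − 96 + 36 − 8 + 1 = 53.

53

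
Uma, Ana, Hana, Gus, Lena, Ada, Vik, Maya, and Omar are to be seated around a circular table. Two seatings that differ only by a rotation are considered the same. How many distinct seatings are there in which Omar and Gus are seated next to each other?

10080

Treat {Omar, Gus} as one unit (2 internal orders) and seat the resulting 8 units around the table: (7)! circular arrangements.
So 2 × (7)! = 2 × 5040 = 10080.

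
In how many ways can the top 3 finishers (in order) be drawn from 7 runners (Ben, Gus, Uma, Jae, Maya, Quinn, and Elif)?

This is an ordered selection of 3 from 7: P(7,3).
That gives 7 × 6 × 5 = 210.

210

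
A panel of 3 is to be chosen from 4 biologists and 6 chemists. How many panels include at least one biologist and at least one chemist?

With no constraint there are C(10,3) = 120 possible selections.
Subtract selections that omit an entire group: no biologists → C(6,3) = 20; no chemists → C(4,3) = 4.
Both groups omitted at once is impossible, so 120 − 24 = 96.

96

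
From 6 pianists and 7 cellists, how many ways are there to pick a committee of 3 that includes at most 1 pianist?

Split by how many pianists are chosen (0 through 1).
Sum: C(6,0)·C(7,3) + C(6,1)·C(7,2) = 35 + 126 = 161.

161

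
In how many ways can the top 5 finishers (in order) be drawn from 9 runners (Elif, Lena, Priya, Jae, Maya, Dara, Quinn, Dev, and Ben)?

15120

This is an ordered selection of 5 from 9: P(9,5).
That gives 9 × 8 × 7 × 6 × 5 = 15120.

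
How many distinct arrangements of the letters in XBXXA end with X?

12

Fix X in the last position and arrange the remaining 4 letters.
Those 4 letters have X appearing twice, giving (4)!/(2!) = 12.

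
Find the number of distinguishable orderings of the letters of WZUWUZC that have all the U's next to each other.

180

Treat the 2 copies of U as a single block. The multiset to arrange is then {UU, C, W, W, Z, Z}, 6 items in all.
That gives (6)!/(2!·2!) = 180 arrangements.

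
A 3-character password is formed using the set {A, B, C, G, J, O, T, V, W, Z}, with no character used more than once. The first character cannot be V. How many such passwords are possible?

The first character has 10−1 = 9 choices (anything except V).
The remaining 2 characters are filled from the other 9 symbols without repetition: 9 × 8 = 72.
Total: 9 × 72 = 648.

648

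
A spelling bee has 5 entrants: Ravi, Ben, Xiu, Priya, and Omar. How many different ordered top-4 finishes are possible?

120

This is an ordered selection of 4 from 5: P(5,4).
That gives 5 × 4 × 3 × 2 = 120.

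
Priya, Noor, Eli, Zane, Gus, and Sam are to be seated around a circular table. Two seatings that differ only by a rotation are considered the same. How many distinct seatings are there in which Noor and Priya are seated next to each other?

Treat {Noor, Priya} as one unit (2 internal orders) and seat the resulting 5 units around the table: (4)! circular arrangements.
So 2 × (4)! = 2 × 24 = 48.

48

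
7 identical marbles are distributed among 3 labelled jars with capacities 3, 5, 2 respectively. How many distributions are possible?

Ignoring the caps, the number of non-negative solutions to x_1+…+x_3 = 7 is C(9,2) = 36.
Subtract solutions that violate a single cap (substitute x_i' = x_i − (cap_i+1)): x_1 ≥ 4 gives C(5,2) = 10; x_2 ≥ 6 gives C(3,2) = 3; x_3 ≥ 3 gives C(6,2) = 15. Together 28.
Add back pairs where two caps are both exceeded: 0 + 1 + 0 = 1.
By inclusion–exclusion the count is 36 − 28 + 1 = 9.

9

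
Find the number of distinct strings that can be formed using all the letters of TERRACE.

1260

Letter multiplicities in TERRACE: A×1, C×1, E×2, R×2, T×1.
Dividing 7! = 5040 by 2!·2! = 4 for the repeated letters gives 1260.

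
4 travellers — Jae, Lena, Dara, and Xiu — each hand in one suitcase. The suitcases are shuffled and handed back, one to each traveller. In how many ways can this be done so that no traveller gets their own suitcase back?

Count assignments avoiding every fixed point. For any j of the 4 travellers fixed to their own suitcase, the other 4−j can be arranged in (4−j)! ways.
By inclusion–exclusion this is Σ_{j=0}^{4} (−1)^j C(4,j)·(4−j)!.
Computing: 24 − 24 + 12 − 4 + 1 = 9.

9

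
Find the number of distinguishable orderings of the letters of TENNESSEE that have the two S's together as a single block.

840

Treat the 2 copies of S as a single block. The multiset to arrange is then {SS, E, E, E, E, N, N, T}, 8 items in all.
That gives (8)!/(4!·2!) = 840 arrangements.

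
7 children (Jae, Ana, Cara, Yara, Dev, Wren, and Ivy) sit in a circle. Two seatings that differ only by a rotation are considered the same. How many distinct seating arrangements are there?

720

Seat Jae anywhere (absorbing the rotational symmetry), then permute the other 6: (6)! = 720.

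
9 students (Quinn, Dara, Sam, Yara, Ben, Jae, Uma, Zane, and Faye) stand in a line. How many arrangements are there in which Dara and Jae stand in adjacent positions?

80640

Place the 7 others and the Dara-Jae pair as 8 objects in a line; the pair has 2 internal arrangements.
So the count is 2·(8)! = 80640.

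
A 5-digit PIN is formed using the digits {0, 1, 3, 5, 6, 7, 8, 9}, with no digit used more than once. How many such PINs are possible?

6720

This is a permutation of 5 out of 8: P(8,5) = 8!/3!.
8 × 7 × 6 × 5 × 4 = 6720.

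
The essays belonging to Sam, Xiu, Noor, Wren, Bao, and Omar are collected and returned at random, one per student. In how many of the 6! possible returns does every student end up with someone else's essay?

265

Count assignments avoiding every fixed point. For any j of the 6 students fixed to their own essay, the other 6−j can be arranged in (6−j)! ways.
By inclusion–exclusion this is Σ_{j=0}^{6} (−1)^j C(6,j)·(6−j)!.
Computing: 720 − 720 + 360 − 120 + 30 − 6 + 1 = 265.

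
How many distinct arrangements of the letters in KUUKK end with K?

Fix K in the last position and arrange the remaining 4 letters.
Those 4 letters have K appearing twice and U appearing twice, giving (4)!/(2!·2!) = 6.

6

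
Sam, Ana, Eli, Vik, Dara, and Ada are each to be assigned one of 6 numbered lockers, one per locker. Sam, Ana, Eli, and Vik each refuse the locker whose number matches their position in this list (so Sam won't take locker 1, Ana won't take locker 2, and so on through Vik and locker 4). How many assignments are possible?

Let Aᵢ (for 1 ≤ i ≤ 4) be the placements that put person i in their forbidden locker. Any j of these fix j positions, leaving (6−j)! ways to fill the rest, and there are C(4,j) ways to pick which j.
By inclusion–exclusion, the number of valid placements is Σ_{j=0}^{4} (−1)^j C(4,j)·(6−j)!.
Computing: 720 − 480 + 144 − 24 + 2 = 362.

362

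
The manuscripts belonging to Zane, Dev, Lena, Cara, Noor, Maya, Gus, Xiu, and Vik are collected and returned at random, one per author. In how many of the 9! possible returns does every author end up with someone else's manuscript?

This is the derangement count D_9: permutations of 9 items with no fixed point.
By inclusion–exclusion this is Σ_{j=0}^{9} (−1)^j C(9,j)·(9−j)!.
Computing: 362880 − 362880 + 181440 − 60480 + 15120 − 3024 + 504 − 72 + 9 − 1 = 133496.

133496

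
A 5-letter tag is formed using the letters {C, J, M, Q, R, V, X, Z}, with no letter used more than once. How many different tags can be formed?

6720

With no repetition, fill the 5 letters in order: 8 choices, then 7, down to 4.
8 × 7 × 6 × 5 × 4 = 6720.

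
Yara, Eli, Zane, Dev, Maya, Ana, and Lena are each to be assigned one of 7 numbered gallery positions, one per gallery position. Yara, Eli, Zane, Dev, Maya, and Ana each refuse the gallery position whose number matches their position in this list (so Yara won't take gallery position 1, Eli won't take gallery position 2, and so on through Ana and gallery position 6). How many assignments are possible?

2119

Let Aᵢ (for 1 ≤ i ≤ 6) be the placements that put person i in their forbidden gallery position. Any j of these fix j positions, leaving (7−j)! ways to fill the rest, and there are C(6,j) ways to pick which j.
By inclusion–exclusion, the number of valid placements is Σ_{j=0}^{6} (−1)^j C(6,j)·(7−j)!.
Computing: 5040 − 4320 + 1800 − 480 + 90 − 12 + 1 = 2119.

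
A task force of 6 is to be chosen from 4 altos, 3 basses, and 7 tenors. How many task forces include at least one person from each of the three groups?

Total 6-person selections from all 14: C(14,6) = 3003.
Subtract selections that omit an entire group: no altos → C(10,6) = 210; no basses → C(11,6) = 462; no tenors → C(7,6) = 7.
Add back selections omitting two groups (i.e. drawn from a single group): C(4,6) + C(3,6) + C(7,6) = 7.
By inclusion–exclusion: 3003 − 679 + 7 = 2331.

2331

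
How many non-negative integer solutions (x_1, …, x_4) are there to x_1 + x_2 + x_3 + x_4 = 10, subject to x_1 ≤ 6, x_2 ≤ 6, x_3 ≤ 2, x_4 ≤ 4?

82

Without the upper bounds there are C(13,3) = 286 ways to split 10 among 4 variables.
Subtract solutions that violate a single cap (substitute x_i' = x_i − (cap_i+1)): x_1 ≥ 7 gives C(6,3) = 20; x_2 ≥ 7 gives C(6,3) = 20; x_3 ≥ 3 gives C(10,3) = 120; x_4 ≥ 5 gives C(8,3) = 56. Together 216.
Add back pairs where two caps are both exceeded: 0 + 1 + 0 + 1 + 0 + 10 = 12.
By inclusion–exclusion the count is 286 − 216 + 12 = 82.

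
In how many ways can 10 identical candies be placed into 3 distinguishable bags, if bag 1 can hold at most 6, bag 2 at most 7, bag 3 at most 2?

Ignoring the caps, the number of non-negative solutions to x_1+…+x_3 = 10 is C(12,2) = 66.
Subtract solutions that violate a single cap (substitute x_i' = x_i − (cap_i+1)): x_1 ≥ 7 gives C(5,2) = 10; x_2 ≥ 8 gives C(4,2) = 6; x_3 ≥ 3 gives C(9,2) = 36. Together 52.
Add back pairs where two caps are both exceeded: 0 + 1 + 0 = 1.
By inclusion–exclusion the count is 66 − 52 + 1 = 15.

15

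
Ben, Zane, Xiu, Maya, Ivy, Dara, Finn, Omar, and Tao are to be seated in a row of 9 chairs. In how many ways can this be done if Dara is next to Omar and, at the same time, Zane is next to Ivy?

Treat {Dara,Omar} as one block (2 orders) and {Zane,Ivy} as another (2 orders).
That leaves 7 units to arrange: 2 × 2 × 7! = 4 × 5040 = 20160.

20160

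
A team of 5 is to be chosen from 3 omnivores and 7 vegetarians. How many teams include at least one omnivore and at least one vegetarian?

Total 5-person selections from all 10: C(10,5) = 252.
Selections missing a whole group: no omnivores → C(7,5) = 21; no vegetarians → C(3,5) = 0.
Both groups omitted at once is impossible, so 252 − 21 = 231.

231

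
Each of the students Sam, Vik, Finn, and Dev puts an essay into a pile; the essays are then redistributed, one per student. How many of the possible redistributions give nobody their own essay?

9

This is the derangement count D_4: permutations of 4 items with no fixed point.
By inclusion–exclusion this is Σ_{j=0}^{4} (−1)^j C(4,j)·(4−j)!.
Computing: 24 − 24 + 12 − 4 + 1 = 9.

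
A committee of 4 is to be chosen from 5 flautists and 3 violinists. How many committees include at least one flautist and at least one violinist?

65

Unrestricted: C(8,4) = 70 ways to pick any 4 of the 8.
Selections missing a whole group: no flautists → C(3,4) = 0; no violinists → C(5,4) = 5.
Both groups omitted at once is impossible, so 70 − 5 = 65.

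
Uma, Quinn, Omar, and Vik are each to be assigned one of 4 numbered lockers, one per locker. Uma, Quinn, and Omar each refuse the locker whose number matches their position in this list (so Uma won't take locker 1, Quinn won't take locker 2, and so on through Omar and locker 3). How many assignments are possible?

Let Aᵢ (for i ∈ {1, 2, 3}) be the placements that put person i in their forbidden locker. Any j of these fix j positions, leaving (4−j)! ways to fill the rest, and there are C(3,j) ways to pick which j.
By inclusion–exclusion, the number of valid placements is Σ_{j=0}^{3} (−1)^j C(3,j)·(4−j)!.
Computing: 24 − 18 + 6 − 1 = 11.

11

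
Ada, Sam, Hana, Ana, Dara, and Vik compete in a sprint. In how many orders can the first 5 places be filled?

720

This is an ordered selection of 5 from 6: P(6,5).
That gives 6 × 5 × 4 × 3 × 2 = 720.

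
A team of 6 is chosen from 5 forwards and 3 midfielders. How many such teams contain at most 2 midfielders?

18

Split by how many midfielders are chosen (0 through 2).
Sum: C(3,0)·C(5,6) + C(3,1)·C(5,5) + C(3,2)·C(5,4) = 0 + 3 + 15 = 18.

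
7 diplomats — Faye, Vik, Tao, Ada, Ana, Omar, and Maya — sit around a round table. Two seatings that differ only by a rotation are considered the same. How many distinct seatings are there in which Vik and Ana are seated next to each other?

Treat {Vik, Ana} as one unit (2 internal orders) and seat the resulting 6 units around the table: (5)! circular arrangements.
So 2 × (5)! = 2 × 120 = 240.

240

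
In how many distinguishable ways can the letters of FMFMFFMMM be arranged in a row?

126

FMFMFFMMM has 9 letters with F appearing 4 times and M appearing 5 times.
The number of distinct arrangements is 9!/(5!·4!) = 362880/2880 = 126.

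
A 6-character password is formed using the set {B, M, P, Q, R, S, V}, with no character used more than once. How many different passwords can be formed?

Choose and order 6 of the 7 symbols: the first character has 7 options, the next 6, and so on down to 2.
7 × 6 × 5 × 4 × 3 × 2 = 5040.

5040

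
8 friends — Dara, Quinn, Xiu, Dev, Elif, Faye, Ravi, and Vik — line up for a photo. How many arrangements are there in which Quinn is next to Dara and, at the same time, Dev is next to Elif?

2880

Treat {Quinn,Dara} as one block (2 orders) and {Dev,Elif} as another (2 orders).
That leaves 6 units to arrange: 2 × 2 × 6! = 4 × 720 = 2880.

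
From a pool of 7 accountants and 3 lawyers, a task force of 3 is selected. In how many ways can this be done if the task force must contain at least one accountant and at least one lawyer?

With no constraint there are C(10,3) = 120 possible selections.
Subtract selections that omit an entire group: no accountants → C(3,3) = 1; no lawyers → C(7,3) = 35.
Both groups omitted at once is impossible, so 120 − 36 = 84.

84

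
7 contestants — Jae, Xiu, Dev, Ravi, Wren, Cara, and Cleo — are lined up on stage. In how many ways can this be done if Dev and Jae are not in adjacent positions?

3600

Of the 7! = 5040 arrangements, those with Dev and Jae adjacent number 2 × 6! = 1440 (treat the pair as a block with 2 internal orders).
Complementary counting: 5040 − 1440 = 3600.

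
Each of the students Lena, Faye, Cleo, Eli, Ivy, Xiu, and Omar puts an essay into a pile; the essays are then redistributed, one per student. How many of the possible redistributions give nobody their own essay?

1854

Let Aᵢ be the assignments in which student i gets their own essay. We want the size of the complement of A₁∪…∪A_7.
By inclusion–exclusion this is Σ_{j=0}^{7} (−1)^j C(7,j)·(7−j)!.
Computing: 5040 − 5040 + 2520 − 840 + 210 − 42 + 7 − 1 = 1854.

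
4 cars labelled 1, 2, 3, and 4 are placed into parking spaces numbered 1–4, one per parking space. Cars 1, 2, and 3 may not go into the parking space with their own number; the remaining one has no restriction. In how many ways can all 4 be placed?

11

Let Aᵢ (for i ∈ {1, 2, 3}) be the placements that put car i in its forbidden parking space. Any j of these fix j positions, leaving (4−j)! ways to fill the rest, and there are C(3,j) ways to pick which j.
By inclusion–exclusion, the number of valid placements is Σ_{j=0}^{3} (−1)^j C(3,j)·(4−j)!.
Computing: 24 − 18 + 6 − 1 = 11.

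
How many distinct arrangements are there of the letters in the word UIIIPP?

The 6 letters of UIIIPP have repeats: I appearing 3 times and P appearing twice.
Dividing 6! = 720 by 3!·2! = 12 for the repeated letters gives 60.

60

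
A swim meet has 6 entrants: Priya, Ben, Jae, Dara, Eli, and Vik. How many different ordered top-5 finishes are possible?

720

This is an ordered selection of 5 from 6: P(6,5).
That gives 6 × 5 × 4 × 3 × 2 = 720.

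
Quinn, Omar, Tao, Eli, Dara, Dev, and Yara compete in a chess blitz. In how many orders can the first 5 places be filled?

2520

There are 7 choices for 1st place, 6 for 2nd, and so on down to 3 for position 5.
That gives 7 × 6 × 5 × 4 × 3 = 2520.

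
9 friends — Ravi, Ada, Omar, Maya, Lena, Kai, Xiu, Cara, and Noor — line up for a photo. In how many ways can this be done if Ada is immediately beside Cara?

80640

Place the 7 others and the Ada-Cara pair as 8 objects in a line; the pair has 2 internal arrangements.
That gives 2 × 8! = 2 × 40320 = 80640.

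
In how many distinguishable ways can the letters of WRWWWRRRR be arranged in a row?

Letter multiplicities in WRWWWRRRR: R×5, W×4.
Dividing 9! = 362880 by 5!·4! = 2880 for the repeated letters gives 126.

126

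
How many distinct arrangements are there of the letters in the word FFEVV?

30

Letter multiplicities in FFEVV: E×1, F×2, V×2.
The number of distinct arrangements is 5!/(2!·2!) = 120/4 = 30.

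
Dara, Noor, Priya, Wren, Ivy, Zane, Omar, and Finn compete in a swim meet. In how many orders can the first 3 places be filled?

336

There are 8 choices for 1st place, 7 for 2nd, and 6 for 3rd.
That gives 8 × 7 × 6 = 336.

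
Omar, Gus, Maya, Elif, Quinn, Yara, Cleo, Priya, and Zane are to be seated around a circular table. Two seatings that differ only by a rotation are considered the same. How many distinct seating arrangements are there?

Around a circle, 9 distinct people have 9!/9 = (8)! = 40320 rotationally distinct seatings.

40320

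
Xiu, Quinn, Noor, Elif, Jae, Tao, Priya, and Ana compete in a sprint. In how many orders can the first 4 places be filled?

This is an ordered selection of 4 from 8: P(8,4).
That gives 8 × 7 × 6 × 5 = 1680.

1680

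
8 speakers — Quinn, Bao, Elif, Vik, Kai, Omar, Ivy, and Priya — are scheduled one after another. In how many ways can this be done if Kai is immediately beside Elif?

Place the 6 others and the Kai-Elif pair as 7 objects in a line; the pair has 2 internal arrangements.
So the count is 2·(7)! = 10080.

10080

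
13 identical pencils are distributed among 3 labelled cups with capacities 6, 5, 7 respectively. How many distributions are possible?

By stars and bars, unrestricted non-negative solutions to x_1+…+x_3 = 13 number C(13+2,2) = 105.
Subtract solutions that violate a single cap (substitute x_i' = x_i − (cap_i+1)): x_1 ≥ 7 gives C(8,2) = 28; x_2 ≥ 6 gives C(9,2) = 36; x_3 ≥ 8 gives C(7,2) = 21. Together 85.
Add back pairs where two caps are both exceeded: 1 + 0 + 0 = 1.
By inclusion–exclusion the count is 105 − 85 + 1 = 21.

21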